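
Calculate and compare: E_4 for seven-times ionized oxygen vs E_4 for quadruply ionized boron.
O⁷⁺ at n = 4 (E = -54.423 eV)

Using E_n = -13.6057 Z² / n² eV:

O⁷⁺ (Z = 8) at n = 4:
E = -13.6057 × 8² / 4² = -13.6057 × 64 / 16 = -54.422800 eV

B⁴⁺ (Z = 5) at n = 4:
E = -13.6057 × 5² / 4² = -13.6057 × 25 / 16 = -21.258906 eV

Since -54.422800 eV < -21.258906 eV,
O⁷⁺ at n = 4 is more tightly bound (requires more energy to ionize).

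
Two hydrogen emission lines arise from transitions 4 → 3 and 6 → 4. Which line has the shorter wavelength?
4 → 3

Calculate the energy for each transition:

Transition 4 → 3:
ΔE₁ = |E_3 - E_4| = |-13.6057/3² - (-13.6057/4²)|
ΔE₁ = |-1.511744444 - (-0.850356250)| = 0.661388 eV

Transition 6 → 4:
ΔE₂ = |E_4 - E_6| = |-13.6057/4² - (-13.6057/6²)|
ΔE₂ = |-0.850356250 - (-0.377936111)| = 0.472420 eV

Since 0.661388 eV > 0.472420 eV, the transition 4 → 3 emits the more energetic photon.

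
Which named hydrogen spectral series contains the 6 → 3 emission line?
Paschen series

The spectral series in hydrogen are named based on the final (lower) energy level:
- Lyman series: n_final = 1 (ultraviolet)
- Balmer series: n_final = 2 (visible/near-UV)
- Paschen series: n_final = 3 (infrared)
- Brackett series: n_final = 4 (infrared)
- Pfund series: n_final = 5 (far infrared)

Since this transition ends at n = 3, it belongs to the Paschen series.

For reference, this 6 → 3 line has photon energy
ΔE = 13.6057 eV × (1/3² - 1/6²) = 1.133808333 eV,
corresponding to wavelength λ = hc/ΔE = 1239.84 eV·nm / 1.133808333 eV = 1093.5182 nm in the infrared region.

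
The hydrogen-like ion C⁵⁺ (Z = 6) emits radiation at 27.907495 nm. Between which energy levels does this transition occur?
n = 7 → n = 3

First, find the photon energy from the wavelength (hc = 1239.84 eV·nm):
E = hc/λ = 1239.84 eV·nm / 27.907495 nm = 44.426775 eV

The energy levels of C⁵⁺ satisfy E_n = -13.6057 × 6² / n² eV, so an emission n_i → n_f releases
ΔE = 13.6057 × 6² × (1/n_f² − 1/n_i²) eV.

Setting ΔE equal to the photon energy:
1/n_f² − 1/n_i² = 44.426775 / (13.6057 × 6²) = 0.090702947

Since 1/n_i² must be positive, we need 1/n_f² > 0.090702947, i.e. n_f ≤ 3. For each allowed n_f, solve n_i = (1/n_f² − 0.090702947)^(−1/2) and check whether it is a whole number:
  n_f = 1: 1/n_i² = 1.000000000 − 0.090702947 = 0.909297053 → n_i = 1.049  (not an integer) ✗
  n_f = 2: 1/n_i² = 0.250000000 − 0.090702947 = 0.159297053 → n_i = 2.506  (not an integer) ✗
  n_f = 3: 1/n_i² = 0.111111111 − 0.090702947 = 0.020408164 → n_i = 7.000  → integer, n_i = 7 ✓

Only n_f = 3 gives an integer upper level, n_i = 7.

The transition is from n = 7 to n = 3 (emission).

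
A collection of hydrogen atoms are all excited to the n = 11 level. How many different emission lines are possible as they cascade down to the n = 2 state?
45

The electron can occupy levels n = 2, 3, ..., 11 during de-excitation — that is m = 11 - 2 + 1 = 10 distinct levels.

The number of distinct spectral lines equals the number of ways to choose 2 of these m levels (each pair gives one possible emission transition):

Number of lines = m(m-1)/2 = 10×9/2 = 45

These correspond to all possible transitions between the 10 levels:
11 → 10, 11 → 9, 11 → 8, 11 → 7, 11 → 6, 11 → 5, 11 → 4, 11 → 3...

Each transition produces a photon with a unique energy (and thus wavelength). This count does not depend on Z.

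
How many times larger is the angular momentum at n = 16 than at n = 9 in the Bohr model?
1.78

In the Bohr model, L_n = nℏ, so the ratio is purely the ratio of quantum numbers:

L_16/L_9 = 16ℏ / 9ℏ = 16/9 = 1.78

The angular momentum scales linearly with n.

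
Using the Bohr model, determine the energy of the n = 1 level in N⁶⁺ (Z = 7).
-666.679300 eV

For hydrogen-like ions, the energy levels scale with Z²:
E_n = -13.6057 Z² / n² eV

For N⁶⁺ (Z = 7) at n = 1:
E_1 = -13.6057 × 7² / 1²
E_1 = -13.6057 × 49 / 1
E_1 = -666.6793 / 1
E_1 = -666.679300 eV

The energy is 49 times more negative than hydrogen at the same n due to the stronger nuclear charge.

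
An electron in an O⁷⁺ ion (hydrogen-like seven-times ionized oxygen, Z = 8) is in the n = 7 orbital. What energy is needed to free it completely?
17.7707 eV

The ionization energy is the energy needed to remove the electron completely (n → ∞).

For a hydrogen-like ion with Z = 8, E_n = -13.6057 Z² / n² eV.

At n = 7: E_7 = -13.6057 × 8² / 7² = -17.7707102 eV
At n = ∞: E_∞ = 0 eV

Ionization energy = E_∞ - E_7 = 0 - (-17.7707102) = 17.7707102 eV
Ionization energy ≈ 17.7707 eV

This is also called the binding energy of the electron in state n = 7.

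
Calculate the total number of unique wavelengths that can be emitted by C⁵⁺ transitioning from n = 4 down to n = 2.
3

The electron can occupy levels n = 2, 3, ..., 4 during de-excitation — that is m = 4 - 2 + 1 = 3 distinct levels.

The number of distinct spectral lines equals the number of ways to choose 2 of these m levels (each pair gives one possible emission transition):

Number of lines = m(m-1)/2 = 3×2/2 = 3

These correspond to all possible transitions between the 3 levels:
4 → 3, 4 → 2, 3 → 2

Each transition produces a photon with a unique energy (and thus wavelength). This count does not depend on Z.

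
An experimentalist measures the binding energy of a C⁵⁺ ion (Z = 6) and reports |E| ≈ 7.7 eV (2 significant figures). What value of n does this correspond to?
n = 8

The exact energy levels follow E_n = -13.6057 Z² / n² eV with Z = 6.

The measured value (-7.7 eV) is reported to only 2 significant figures, so we must test candidate n values and see which one matches to that precision.

Candidate energies:
  n = 6:  E = -13.6057 × 6² / 6² = -13.60570 eV
  n = 7:  E = -13.6057 × 6² / 7² = -9.99602 eV
  n = 8:  E = -13.6057 × 6² / 8² = -7.65321 eV  ← matches
  n = 9:  E = -13.6057 × 6² / 9² = -6.04698 eV
  n = 10:  E = -13.6057 × 6² / 10² = -4.89805 eV

Checking against the measurement of -7.7 eV (2 sig figs), only n = 8 agrees:
E_8 = -7.65321 eV, which rounds to -7.7 eV ✓

Therefore n = 8.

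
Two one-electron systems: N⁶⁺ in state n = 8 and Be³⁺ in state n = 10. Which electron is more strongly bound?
N⁶⁺ at n = 8 (E = -10.41686 eV)

Using E_n = -13.6057 Z² / n² eV:

N⁶⁺ (Z = 7) at n = 8:
E = -13.6057 × 7² / 8² = -13.6057 × 49 / 64 = -10.41686406 eV

Be³⁺ (Z = 4) at n = 10:
E = -13.6057 × 4² / 10² = -13.6057 × 16 / 100 = -2.17691200 eV

Since -10.41686406 eV < -2.17691200 eV,
N⁶⁺ at n = 8 is more tightly bound (requires more energy to ionize).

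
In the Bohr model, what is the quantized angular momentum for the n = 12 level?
1.265e-33 J·s (or 12ℏ)

In the Bohr model, angular momentum is quantized:
L = nℏ

where ℏ = h/(2π) = 1.05457e-34 J·s

For n = 12:
L = 12 × 1.05457e-34 J·s
L = 1.265e-33 J·s

This can also be written as L = 12ℏ.
The angular momentum is an integer multiple of the reduced Planck constant.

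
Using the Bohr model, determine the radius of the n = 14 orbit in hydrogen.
10.3719 nm (or 103.7187 Å)

The Bohr radius formula is:
r_n = n² a₀ / Z

where a₀ = 0.0529177 nm is the Bohr radius.

For H (Z = 1) at n = 14:
r_14 = 14² × 0.0529177 nm / 1
r_14 = 196 × 0.0529177 nm / 1
r_14 = 10.37187 nm / 1
r_14 = 10.3719 nm

The electron orbits at approximately 10.3719 nm from the nucleus.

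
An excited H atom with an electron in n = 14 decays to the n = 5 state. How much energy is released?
0.475 eV

The energy levels are E_n = -13.6057 eV / n².

Energy at n = 14: E_14 = -13.6057 / 14² = -0.069417 eV
Energy at n = 5: E_5 = -13.6057 / 5² = -0.544228 eV

For emission (electron falling to lower state), the photon energy is:
E_photon = E_14 - E_5 = |-0.069417 - (-0.544228)|
E_photon = 0.475 eV

This energy is carried away by the emitted photon.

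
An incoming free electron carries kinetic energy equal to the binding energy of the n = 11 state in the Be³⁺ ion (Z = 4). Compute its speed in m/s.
7.955e+05 m/s (or 0.265% of c)

The binding energy at n = 11 for Be³⁺ is:
E_11 = -13.6057 × 4²/11² = -1.799101 eV
|E_11| = 1.799101 eV

Convert to Joules:
KE = 1.799101 eV × (1.602177 × 10⁻¹⁹ J/eV) = 2.88248e-19 J

Using KE = ½mv²:
v = √(2·KE/m_e)
v = √(2 × 2.88248e-19 J / 9.10938 × 10⁻³¹ kg)
v = 7.955e+05 m/s

This is approximately 0.265% the speed of light.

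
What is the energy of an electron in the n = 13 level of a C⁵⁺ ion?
-2.898 eV

For hydrogen-like ions, the energy levels scale with Z²:
E_n = -13.6057 Z² / n² eV

For C⁵⁺ (Z = 6) at n = 13:
E_13 = -13.6057 × 6² / 13²
E_13 = -13.6057 × 36 / 169
E_13 = -489.8052 / 169
E_13 = -2.898 eV

The energy is 36 times more negative than hydrogen at the same n due to the stronger nuclear charge.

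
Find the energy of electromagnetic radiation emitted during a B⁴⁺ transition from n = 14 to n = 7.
5.2063 eV

The energy levels are E_n = -13.6057 Z² eV / n².

Energy at n = 14: E_14 = -13.6057 × 5² / 14² = -1.7354209 eV
Energy at n = 7: E_7 = -13.6057 × 5² / 7² = -6.9416837 eV

For emission (electron falling to lower state), the photon energy is:
E_photon = E_14 - E_7 = |-1.7354209 - (-6.9416837)|
E_photon = 5.2063 eV

This energy is carried away by the emitted photon.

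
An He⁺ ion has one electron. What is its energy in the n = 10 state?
-0.54423 eV

For hydrogen-like ions, the energy levels scale with Z²:
E_n = -13.6057 Z² / n² eV

For He⁺ (Z = 2) at n = 10:
E_10 = -13.6057 × 2² / 10²
E_10 = -13.6057 × 4 / 100
E_10 = -54.4228 / 100
E_10 = -0.54423 eV

The energy is 4 times more negative than hydrogen at the same n due to the stronger nuclear charge.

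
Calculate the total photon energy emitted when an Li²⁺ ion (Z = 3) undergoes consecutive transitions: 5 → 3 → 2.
25.715 eV

The energy levels of Li²⁺ are E_n = -13.6057 × 3² / n² eV.

First transition (5 → 3):
ΔE₁ = |E_3 - E_5|
ΔE₁ = |-13.605700000 - (-4.898052000)| = 8.707648 eV

Second transition (3 → 2):
ΔE₂ = |E_2 - E_3|
ΔE₂ = |-30.612825000 - (-13.605700000)| = 17.007125 eV

Total energy released:
E_total = ΔE₁ + ΔE₂ = 8.707648 + 17.007125 = 25.715 eV

Note: This equals the direct transition 5 → 2: 25.715 eV ✓
Energy is conserved regardless of the path taken.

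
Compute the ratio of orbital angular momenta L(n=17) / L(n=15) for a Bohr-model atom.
1.133

In the Bohr model, L_n = nℏ, so the ratio is purely the ratio of quantum numbers:

L_17/L_15 = 17ℏ / 15ℏ = 17/15 = 1.133

The angular momentum scales linearly with n.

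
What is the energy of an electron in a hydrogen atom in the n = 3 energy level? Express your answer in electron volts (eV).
-1.51174 eV

The energy levels of a hydrogen-like atom are given by:
E_n = -13.6057 eV / n²

For n = 3:
E_3 = -13.6057 eV / 3²
E_3 = -13.6057 eV / 9
E_3 = -1.51174 eV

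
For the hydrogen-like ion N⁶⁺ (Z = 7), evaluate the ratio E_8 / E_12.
2.25000

Using E_n = -13.6057 Z² / n² eV with Z = 7:

E_8 = -13.6057 × 7² / 8² = -666.6793 / 64 = -10.41686406250 eV
E_12 = -13.6057 × 7² / 12² = -666.6793 / 144 = -4.62971736111 eV

The ratio is:
E_8/E_12 = (-10.41686406250) / (-4.62971736111)
E_8/E_12 = (-666.6793/64) / (-666.6793/144)
E_8/E_12 = 144/64
E_8/E_12 = 2.25000
(Note: the Z² factors cancel in the ratio.)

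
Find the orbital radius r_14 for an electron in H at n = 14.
10.3719 nm (or 103.7187 Å)

The Bohr radius formula is:
r_n = n² a₀ / Z

where a₀ = 0.0529177 nm is the Bohr radius.

For H (Z = 1) at n = 14:
r_14 = 14² × 0.0529177 nm / 1
r_14 = 196 × 0.0529177 nm / 1
r_14 = 10.37187 nm / 1
r_14 = 10.3719 nm

The electron orbits at approximately 10.3719 nm from the nucleus.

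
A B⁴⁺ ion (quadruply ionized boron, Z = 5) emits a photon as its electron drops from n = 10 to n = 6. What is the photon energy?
6.046978 eV

The energy levels are E_n = -13.6057 Z² eV / n².

Energy at n = 10: E_10 = -13.6057 × 5² / 10² = -3.401425000 eV
Energy at n = 6: E_6 = -13.6057 × 5² / 6² = -9.448402778 eV

For emission (electron falling to lower state), the photon energy is:
E_photon = E_10 - E_6 = |-3.401425000 - (-9.448402778)|
E_photon = 6.046978 eV

This energy is carried away by the emitted photon.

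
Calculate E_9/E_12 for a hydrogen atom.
1.777778

Using E_n = -13.6057 Z² / n² eV with Z = 1:

E_9 = -13.6057 / 9² = -13.6057 / 81 = -0.167971604938 eV
E_12 = -13.6057 / 12² = -13.6057 / 144 = -0.094484027778 eV

The ratio is:
E_9/E_12 = (-0.167971604938) / (-0.094484027778)
E_9/E_12 = (-13.6057/81) / (-13.6057/144)
E_9/E_12 = 144/81
E_9/E_12 = 1.777778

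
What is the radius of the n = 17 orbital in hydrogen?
15.29322 nm (or 152.93221 Å)

The Bohr radius formula is:
r_n = n² a₀ / Z

where a₀ = 0.05291772 nm is the Bohr radius.

For H (Z = 1) at n = 17:
r_17 = 17² × 0.05291772 nm / 1
r_17 = 289 × 0.05291772 nm / 1
r_17 = 15.293221 nm / 1
r_17 = 15.29322 nm

The electron orbits at approximately 15.29322 nm from the nucleus.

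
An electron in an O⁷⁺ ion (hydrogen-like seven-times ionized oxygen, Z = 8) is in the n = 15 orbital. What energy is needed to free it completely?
3.870 eV

The ionization energy is the energy needed to remove the electron completely (n → ∞).

For a hydrogen-like ion with Z = 8, E_n = -13.6057 Z² / n² eV.

At n = 15: E_15 = -13.6057 × 8² / 15² = -3.870066 eV
At n = ∞: E_∞ = 0 eV

Ionization energy = E_∞ - E_15 = 0 - (-3.870066) = 3.870066 eV
Ionization energy ≈ 3.870 eV

This is also called the binding energy of the electron in state n = 15.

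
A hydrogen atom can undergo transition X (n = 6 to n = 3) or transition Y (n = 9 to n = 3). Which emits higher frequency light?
9 → 3

Calculate the energy for each transition:

Transition 6 → 3:
ΔE₁ = |E_3 - E_6| = |-13.6057/3² - (-13.6057/6²)|
ΔE₁ = |-1.51174444444 - (-0.37793611111)| = 1.13380833 eV

Transition 9 → 3:
ΔE₂ = |E_3 - E_9| = |-13.6057/3² - (-13.6057/9²)|
ΔE₂ = |-1.51174444444 - (-0.16797160494)| = 1.34377284 eV

Since 1.34377284 eV > 1.13380833 eV, the transition 9 → 3 emits the more energetic photon.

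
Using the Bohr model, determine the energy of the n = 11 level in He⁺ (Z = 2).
-0.449775 eV

For hydrogen-like ions, the energy levels scale with Z²:
E_n = -13.6057 Z² / n² eV

For He⁺ (Z = 2) at n = 11:
E_11 = -13.6057 × 2² / 11²
E_11 = -13.6057 × 4 / 121
E_11 = -54.4228 / 121
E_11 = -0.449775 eV

The energy is 4 times more negative than hydrogen at the same n due to the stronger nuclear charge.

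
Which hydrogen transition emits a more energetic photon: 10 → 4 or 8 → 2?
8 → 2

Calculate the energy for each transition:

Transition 10 → 4:
ΔE₁ = |E_4 - E_10| = |-13.6057/4² - (-13.6057/10²)|
ΔE₁ = |-0.850356250 - (-0.136057000)| = 0.714299 eV

Transition 8 → 2:
ΔE₂ = |E_2 - E_8| = |-13.6057/2² - (-13.6057/8²)|
ΔE₂ = |-3.401425000 - (-0.212589063)| = 3.188836 eV

Since 3.188836 eV > 0.714299 eV, the transition 8 → 2 emits the more energetic photon.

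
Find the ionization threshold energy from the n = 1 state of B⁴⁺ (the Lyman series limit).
340.14250 eV

The series limit corresponds to the transition from n = ∞ to n = 1.
This is the highest energy (shortest wavelength) transition in the Lyman series.

E_∞ = 0 eV
E_1 = -13.6057 × 5² / 1² = -340.14250 eV

Energy at series limit:
ΔE = E_∞ - E_1 = 0 - (-340.14250) = 340.14250 eV

This energy equals the ionization energy from the n = 1 state of B⁴⁺.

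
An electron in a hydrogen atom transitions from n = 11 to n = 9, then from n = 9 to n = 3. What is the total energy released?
1.3993 eV

The energy levels of hydrogen are E_n = -13.6057 / n² eV.

First transition (11 → 9):
ΔE₁ = |E_9 - E_11|
ΔE₁ = |-0.1679716049 - (-0.1124438017)| = 0.0555278 eV

Second transition (9 → 3):
ΔE₂ = |E_3 - E_9|
ΔE₂ = |-1.5117444444 - (-0.1679716049)| = 1.3437728 eV

Total energy released:
E_total = ΔE₁ + ΔE₂ = 0.0555278 + 1.3437728 = 1.3993 eV

Note: This equals the direct transition 11 → 3: 1.3993 eV ✓
Energy is conserved regardless of the path taken.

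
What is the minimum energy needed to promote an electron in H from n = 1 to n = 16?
13.55255 eV

The energy levels of a hydrogen-like atom are E_n = -13.6057 eV / n².

Energy at n = 1: E_1 = -13.6057 / 1² = -13.60570000 eV
Energy at n = 16: E_16 = -13.6057 / 16² = -0.05314727 eV

The excitation energy is the difference:
ΔE = E_16 - E_1
ΔE = -0.05314727 - (-13.60570000)
ΔE = 13.55255 eV

Since this is positive, energy must be absorbed (photon absorption).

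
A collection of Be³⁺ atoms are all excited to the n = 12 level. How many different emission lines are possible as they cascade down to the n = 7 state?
15

The electron can occupy levels n = 7, 8, ..., 12 during de-excitation — that is m = 12 - 7 + 1 = 6 distinct levels.

The number of distinct spectral lines equals the number of ways to choose 2 of these m levels (each pair gives one possible emission transition):

Number of lines = m(m-1)/2 = 6×5/2 = 15

These correspond to all possible transitions between the 6 levels:
12 → 11, 12 → 10, 12 → 9, 12 → 8, 12 → 7, 11 → 10, 11 → 9, 11 → 8...

Each transition produces a photon with a unique energy (and thus wavelength). This count does not depend on Z.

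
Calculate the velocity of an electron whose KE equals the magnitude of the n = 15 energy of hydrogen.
1.46e+05 m/s (or 0.04865% of c)

The binding energy at n = 15 for hydrogen is:
E_15 = -13.6057/15² = -0.0604698 eV
|E_15| = 0.0604698 eV

Convert to Joules:
KE = 0.0604698 eV × (1.602177 × 10⁻¹⁹ J/eV) = 9.6883e-21 J

Using KE = ½mv²:
v = √(2·KE/m_e)
v = √(2 × 9.6883e-21 J / 9.10938 × 10⁻³¹ kg)
v = 1.46e+05 m/s

This is approximately 0.04865% the speed of light.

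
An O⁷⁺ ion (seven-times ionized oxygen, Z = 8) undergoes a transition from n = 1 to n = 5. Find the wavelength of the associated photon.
1.48 nm

First, find the transition energy using E_n = -13.6057 Z² / n² eV:
E_1 = -13.6057 × 8² / 1² = -870.7648 eV
E_5 = -13.6057 × 8² / 5² = -34.8306 eV

Photon energy: |ΔE| = |E_5 - E_1| = 835.9342 eV

Convert to wavelength using E = hc/λ with hc = 1239.84 eV·nm:
λ = hc/E = 1239.84 eV·nm / 835.9342 eV
λ = 1.48 nm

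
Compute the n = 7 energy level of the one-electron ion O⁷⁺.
-17.7707 eV

For hydrogen-like ions, the energy levels scale with Z²:
E_n = -13.6057 Z² / n² eV

For O⁷⁺ (Z = 8) at n = 7:
E_7 = -13.6057 × 8² / 7²
E_7 = -13.6057 × 64 / 49
E_7 = -870.7648 / 49
E_7 = -17.7707 eV

The energy is 64 times more negative than hydrogen at the same n due to the stronger nuclear charge.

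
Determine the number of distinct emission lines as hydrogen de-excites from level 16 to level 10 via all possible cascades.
21

The electron can occupy levels n = 10, 11, ..., 16 during de-excitation — that is m = 16 - 10 + 1 = 7 distinct levels.

The number of distinct spectral lines equals the number of ways to choose 2 of these m levels (each pair gives one possible emission transition):

Number of lines = m(m-1)/2 = 7×6/2 = 21

These correspond to all possible transitions between the 7 levels:
16 → 15, 16 → 14, 16 → 13, 16 → 12, 16 → 11, 16 → 10, 15 → 14, 15 → 13...

Each transition produces a photon with a unique energy (and thus wavelength). This count does not depend on Z.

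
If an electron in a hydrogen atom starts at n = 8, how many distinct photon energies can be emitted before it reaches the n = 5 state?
6

The electron can occupy levels n = 5, 6, ..., 8 during de-excitation — that is m = 8 - 5 + 1 = 4 distinct levels.

The number of distinct spectral lines equals the number of ways to choose 2 of these m levels (each pair gives one possible emission transition):

Number of lines = m(m-1)/2 = 4×3/2 = 6

These correspond to all possible transitions between the 4 levels:
8 → 7, 8 → 6, 8 → 5, 7 → 6, 7 → 5, 6 → 5

Each transition produces a photon with a unique energy (and thus wavelength). This count does not depend on Z.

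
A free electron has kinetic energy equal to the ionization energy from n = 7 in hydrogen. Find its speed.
3.125e+05 m/s (or 0.10% of c)

The binding energy at n = 7 for hydrogen is:
E_7 = -13.6057/7² = -0.2776673 eV
|E_7| = 0.2776673 eV

Convert to Joules:
KE = 0.2776673 eV × (1.602177 × 10⁻¹⁹ J/eV) = 4.44872e-20 J

Using KE = ½mv²:
v = √(2·KE/m_e)
v = √(2 × 4.44872e-20 J / 9.10938 × 10⁻³¹ kg)
v = 3.125e+05 m/s

This is approximately 0.10% the speed of light.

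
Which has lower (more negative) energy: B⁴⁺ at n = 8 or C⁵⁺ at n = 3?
C⁵⁺ at n = 3 (E = -54.4228 eV)

Using E_n = -13.6057 Z² / n² eV:

B⁴⁺ (Z = 5) at n = 8:
E = -13.6057 × 5² / 8² = -13.6057 × 25 / 64 = -5.3147266 eV

C⁵⁺ (Z = 6) at n = 3:
E = -13.6057 × 6² / 3² = -13.6057 × 36 / 9 = -54.4228000 eV

Since -54.4228000 eV < -5.3147266 eV,
C⁵⁺ at n = 3 is more tightly bound (requires more energy to ionize).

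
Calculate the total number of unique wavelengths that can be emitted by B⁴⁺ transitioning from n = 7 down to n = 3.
10

The electron can occupy levels n = 3, 4, ..., 7 during de-excitation — that is m = 7 - 3 + 1 = 5 distinct levels.

The number of distinct spectral lines equals the number of ways to choose 2 of these m levels (each pair gives one possible emission transition):

Number of lines = m(m-1)/2 = 5×4/2 = 10

These correspond to all possible transitions between the 5 levels:
7 → 6, 7 → 5, 7 → 4, 7 → 3, 6 → 5, 6 → 4, 6 → 3, 5 → 4...

Each transition produces a photon with a unique energy (and thus wavelength). This count does not depend on Z.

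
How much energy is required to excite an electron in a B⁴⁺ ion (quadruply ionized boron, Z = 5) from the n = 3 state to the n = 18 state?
36.743789 eV

The energy levels of a hydrogen-like atom are E_n = -13.6057 Z² eV / n².

Energy at n = 3: E_3 = -13.6057 × 5² / 3² = -37.793611111 eV
Energy at n = 18: E_18 = -13.6057 × 5² / 18² = -1.049822531 eV

The excitation energy is the difference:
ΔE = E_18 - E_3
ΔE = -1.049822531 - (-37.793611111)
ΔE = 36.743789 eV

Since this is positive, energy must be absorbed (photon absorption).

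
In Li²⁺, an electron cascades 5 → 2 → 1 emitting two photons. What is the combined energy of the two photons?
117.553 eV

The energy levels of Li²⁺ are E_n = -13.6057 × 3² / n² eV.

First transition (5 → 2):
ΔE₁ = |E_2 - E_5|
ΔE₁ = |-30.612825000 - (-4.898052000)| = 25.714773 eV

Second transition (2 → 1):
ΔE₂ = |E_1 - E_2|
ΔE₂ = |-122.451300000 - (-30.612825000)| = 91.838475 eV

Total energy released:
E_total = ΔE₁ + ΔE₂ = 25.714773 + 91.838475 = 117.553 eV

Note: This equals the direct transition 5 → 1: 117.553 eV ✓
Energy is conserved regardless of the path taken.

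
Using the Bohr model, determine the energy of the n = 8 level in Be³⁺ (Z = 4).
-3.40 eV

For hydrogen-like ions, the energy levels scale with Z²:
E_n = -13.6057 Z² / n² eV

For Be³⁺ (Z = 4) at n = 8:
E_8 = -13.6057 × 4² / 8²
E_8 = -13.6057 × 16 / 64
E_8 = -217.6912 / 64
E_8 = -3.40 eV

The energy is 16 times more negative than hydrogen at the same n due to the stronger nuclear charge.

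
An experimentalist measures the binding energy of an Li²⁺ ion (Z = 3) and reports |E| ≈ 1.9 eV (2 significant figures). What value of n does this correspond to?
n = 8

The exact energy levels follow E_n = -13.6057 Z² / n² eV with Z = 3.

The measured value (-1.9 eV) is reported to only 2 significant figures, so we must test candidate n values and see which one matches to that precision.

Candidate energies:
  n = 6:  E = -13.6057 × 3² / 6² = -3.40143 eV
  n = 7:  E = -13.6057 × 3² / 7² = -2.49901 eV
  n = 8:  E = -13.6057 × 3² / 8² = -1.91330 eV  ← matches
  n = 9:  E = -13.6057 × 3² / 9² = -1.51174 eV
  n = 10:  E = -13.6057 × 3² / 10² = -1.22451 eV

Checking against the measurement of -1.9 eV (2 sig figs), only n = 8 agrees:
E_8 = -1.91330 eV, which rounds to -1.9 eV ✓

Therefore n = 8.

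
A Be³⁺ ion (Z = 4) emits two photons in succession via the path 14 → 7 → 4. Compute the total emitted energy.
12.4950 eV

The energy levels of Be³⁺ are E_n = -13.6057 × 4² / n² eV.

First transition (14 → 7):
ΔE₁ = |E_7 - E_14|
ΔE₁ = |-4.4426775510 - (-1.1106693878)| = 3.3320082 eV

Second transition (7 → 4):
ΔE₂ = |E_4 - E_7|
ΔE₂ = |-13.6057000000 - (-4.4426775510)| = 9.1630224 eV

Total energy released:
E_total = ΔE₁ + ΔE₂ = 3.3320082 + 9.1630224 = 12.4950 eV

Note: This equals the direct transition 14 → 4: 12.4950 eV ✓
Energy is conserved regardless of the path taken.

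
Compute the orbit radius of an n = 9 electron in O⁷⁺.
0.5358 nm (or 5.3579 Å)

The Bohr radius formula is:
r_n = n² a₀ / Z

where a₀ = 0.0529177 nm is the Bohr radius.

For O⁷⁺ (Z = 8) at n = 9:
r_9 = 9² × 0.0529177 nm / 8
r_9 = 81 × 0.0529177 nm / 8
r_9 = 4.28633 nm / 8
r_9 = 0.5358 nm

The electron orbits at approximately 0.5358 nm from the nucleus.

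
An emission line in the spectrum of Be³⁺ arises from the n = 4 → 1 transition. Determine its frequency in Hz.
4.935e+16 Hz

First, find the transition energy:
E_4 = -13.6057 × 4² / 4² = -13.60570000 eV
E_1 = -13.6057 × 4² / 1² = -217.69120000 eV
|ΔE| = |E_1 - E_4| = 204.08550000 eV

Convert to Joules: E = 204.08550000 eV × (1.602177 × 10⁻¹⁹ J/eV) = 3.26981e-17 J

Using E = hf:
f = E/h = 3.26981e-17 J / (6.62607 × 10⁻³⁴ J·s)
f = 4.935e+16 Hz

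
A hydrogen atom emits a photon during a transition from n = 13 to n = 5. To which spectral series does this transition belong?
Pfund series

The spectral series in hydrogen are named based on the final (lower) energy level:
- Lyman series: n_final = 1 (ultraviolet)
- Balmer series: n_final = 2 (visible/near-UV)
- Paschen series: n_final = 3 (infrared)
- Brackett series: n_final = 4 (infrared)
- Pfund series: n_final = 5 (far infrared)

Since this transition ends at n = 5, it belongs to the Pfund series.

For reference, this 13 → 5 line has photon energy
ΔE = 13.6057 eV × (1/5² - 1/13²) = 0.46372090 eV,
corresponding to wavelength λ = hc/ΔE = 1239.84 eV·nm / 0.46372090 eV = 2673.68 nm in the far infrared region.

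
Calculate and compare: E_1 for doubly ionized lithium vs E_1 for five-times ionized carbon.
C⁵⁺ at n = 1 (E = -489.80520 eV)

Using E_n = -13.6057 Z² / n² eV:

Li²⁺ (Z = 3) at n = 1:
E = -13.6057 × 3² / 1² = -13.6057 × 9 / 1 = -122.45130000 eV

C⁵⁺ (Z = 6) at n = 1:
E = -13.6057 × 6² / 1² = -13.6057 × 36 / 1 = -489.80520000 eV

Since -489.80520000 eV < -122.45130000 eV,
C⁵⁺ at n = 1 is more tightly bound (requires more energy to ionize).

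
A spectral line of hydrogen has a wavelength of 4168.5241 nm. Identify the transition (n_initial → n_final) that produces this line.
n = 13 → n = 6

First, find the photon energy from the wavelength (hc = 1239.84 eV·nm):
E = hc/λ = 1239.84 eV·nm / 4168.5241 nm = 0.29742901 eV

The energy levels of hydrogen satisfy E_n = -13.6057 / n² eV, so an emission n_i → n_f releases
ΔE = 13.6057 × (1/n_f² − 1/n_i²) eV.

Setting ΔE equal to the photon energy:
1/n_f² − 1/n_i² = 0.29742901 / 13.6057 = 0.021860618

Since 1/n_i² must be positive, we need 1/n_f² > 0.021860618, i.e. n_f ≤ 6. For each allowed n_f, solve n_i = (1/n_f² − 0.021860618)^(−1/2) and check whether it is a whole number:
  n_f = 1: 1/n_i² = 1.000000000 − 0.021860618 = 0.978139382 → n_i = 1.011  (not an integer) ✗
  n_f = 2: 1/n_i² = 0.250000000 − 0.021860618 = 0.228139382 → n_i = 2.094  (not an integer) ✗
  n_f = 3: 1/n_i² = 0.111111111 − 0.021860618 = 0.089250493 → n_i = 3.347  (not an integer) ✗
  n_f = 4: 1/n_i² = 0.062500000 − 0.021860618 = 0.040639382 → n_i = 4.961  (not an integer) ✗
  n_f = 5: 1/n_i² = 0.040000000 − 0.021860618 = 0.018139382 → n_i = 7.425  (not an integer) ✗
  n_f = 6: 1/n_i² = 0.027777778 − 0.021860618 = 0.005917160 → n_i = 13.000  → integer, n_i = 13 ✓

Only n_f = 6 gives an integer upper level, n_i = 13.

The transition is from n = 13 to n = 6 (emission).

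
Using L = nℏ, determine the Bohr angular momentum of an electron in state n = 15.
1.582e-33 J·s (or 15ℏ)

In the Bohr model, angular momentum is quantized:
L = nℏ

where ℏ = h/(2π) = 1.05457e-34 J·s

For n = 15:
L = 15 × 1.05457e-34 J·s
L = 1.582e-33 J·s

This can also be written as L = 15ℏ.
The angular momentum is an integer multiple of the reduced Planck constant.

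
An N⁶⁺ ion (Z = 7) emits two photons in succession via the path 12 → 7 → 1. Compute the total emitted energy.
662.04958 eV

The energy levels of N⁶⁺ are E_n = -13.6057 × 7² / n² eV.

First transition (12 → 7):
ΔE₁ = |E_7 - E_12|
ΔE₁ = |-13.60570000000 - (-4.62971736111)| = 8.97598264 eV

Second transition (7 → 1):
ΔE₂ = |E_1 - E_7|
ΔE₂ = |-666.67930000000 - (-13.60570000000)| = 653.07360000 eV

Total energy released:
E_total = ΔE₁ + ΔE₂ = 8.97598264 + 653.07360000 = 662.04958 eV

Note: This equals the direct transition 12 → 1: 662.04958 eV ✓
Energy is conserved regardless of the path taken.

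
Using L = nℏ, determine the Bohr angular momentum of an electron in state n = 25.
2.63643e-33 J·s (or 25ℏ)

In the Bohr model, angular momentum is quantized:
L = nℏ

where ℏ = h/(2π) = 1.0545718e-34 J·s

For n = 25:
L = 25 × 1.0545718e-34 J·s
L = 2.63643e-33 J·s

This can also be written as L = 25ℏ.
The angular momentum is an integer multiple of the reduced Planck constant.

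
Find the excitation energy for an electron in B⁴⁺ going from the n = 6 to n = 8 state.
4.13 eV

The energy levels of a hydrogen-like atom are E_n = -13.6057 Z² eV / n².

Energy at n = 6: E_6 = -13.6057 × 5² / 6² = -9.44840 eV
Energy at n = 8: E_8 = -13.6057 × 5² / 8² = -5.31473 eV

The excitation energy is the difference:
ΔE = E_8 - E_6
ΔE = -5.31473 - (-9.44840)
ΔE = 4.13 eV

Since this is positive, energy must be absorbed (photon absorption).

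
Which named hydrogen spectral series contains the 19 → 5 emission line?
Pfund series

The spectral series in hydrogen are named based on the final (lower) energy level:
- Lyman series: n_final = 1 (ultraviolet)
- Balmer series: n_final = 2 (visible/near-UV)
- Paschen series: n_final = 3 (infrared)
- Brackett series: n_final = 4 (infrared)
- Pfund series: n_final = 5 (far infrared)

Since this transition ends at n = 5, it belongs to the Pfund series.

For reference, this 19 → 5 line has photon energy
ΔE = 13.6057 eV × (1/5² - 1/19²) = 0.5065390803 eV,
corresponding to wavelength λ = hc/ΔE = 1239.84 eV·nm / 0.5065390803 eV = 2447.6690 nm in the far infrared region.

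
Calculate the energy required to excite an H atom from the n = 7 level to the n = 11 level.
0.16522 eV

The energy levels of a hydrogen-like atom are E_n = -13.6057 eV / n².

Energy at n = 7: E_7 = -13.6057 / 7² = -0.27766735 eV
Energy at n = 11: E_11 = -13.6057 / 11² = -0.11244380 eV

The excitation energy is the difference:
ΔE = E_11 - E_7
ΔE = -0.11244380 - (-0.27766735)
ΔE = 0.16522 eV

Since this is positive, energy must be absorbed (photon absorption).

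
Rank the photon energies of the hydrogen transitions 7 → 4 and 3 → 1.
3 → 1

Calculate the energy for each transition:

Transition 7 → 4:
ΔE₁ = |E_4 - E_7| = |-13.6057/4² - (-13.6057/7²)|
ΔE₁ = |-0.850356250000 - (-0.277667346939)| = 0.572688903 eV

Transition 3 → 1:
ΔE₂ = |E_1 - E_3| = |-13.6057/1² - (-13.6057/3²)|
ΔE₂ = |-13.605700000000 - (-1.511744444444)| = 12.093955556 eV

Since 12.093955556 eV > 0.572688903 eV, the transition 3 → 1 emits the more energetic photon.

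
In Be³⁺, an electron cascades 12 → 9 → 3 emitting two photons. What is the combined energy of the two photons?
22.67617 eV

The energy levels of Be³⁺ are E_n = -13.6057 × 4² / n² eV.

First transition (12 → 9):
ΔE₁ = |E_9 - E_12|
ΔE₁ = |-2.68754567901 - (-1.51174444444)| = 1.17580123 eV

Second transition (9 → 3):
ΔE₂ = |E_3 - E_9|
ΔE₂ = |-24.18791111111 - (-2.68754567901)| = 21.50036543 eV

Total energy released:
E_total = ΔE₁ + ΔE₂ = 1.17580123 + 21.50036543 = 22.67617 eV

Note: This equals the direct transition 12 → 3: 22.67617 eV ✓
Energy is conserved regardless of the path taken.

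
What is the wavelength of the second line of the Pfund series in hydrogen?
4651.24911 nm

The lines of a series are numbered from the longest wavelength (smallest ΔE) outward; the second line is the transition from n = n_f + 2 to n_f.
The Pfund series has all transitions ending at n_f = 5.

For H, the second line (β-line) is the jump from n = 7 to n = 5:
E_7 = -13.6057 / 7² = -0.27766734694 eV
E_5 = -13.6057 / 5² = -0.54422800000 eV
ΔE = E_7 - E_5 = 0.26656065306 eV

λ = hc/E = 1239.84 eV·nm / 0.26656065306 eV
λ = 4651.24911 nm

This is the β-line of the Pfund series in H.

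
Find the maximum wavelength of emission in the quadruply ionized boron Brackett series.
162.00269 nm

The longest wavelength corresponds to the smallest energy transition in the series.
The Brackett series has all transitions ending at n_f = 4.

For B⁴⁺ (Z = 5), the first line (α-line) is the jump from n = 5 to n = 4:
E_5 = -13.6057 × 5² / 5² = -13.605700000 eV
E_4 = -13.6057 × 5² / 4² = -21.258906250 eV
ΔE = E_5 - E_4 = 7.653206250 eV

λ = hc/E = 1239.84 eV·nm / 7.653206250 eV
λ = 162.00269 nm

This is the α-line of the Brackett series in B⁴⁺.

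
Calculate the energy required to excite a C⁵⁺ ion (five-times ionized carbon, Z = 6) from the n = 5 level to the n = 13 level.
16.6940 eV

The energy levels of a hydrogen-like atom are E_n = -13.6057 Z² eV / n².

Energy at n = 5: E_5 = -13.6057 × 6² / 5² = -19.5922080 eV
Energy at n = 13: E_13 = -13.6057 × 6² / 13² = -2.8982556 eV

The excitation energy is the difference:
ΔE = E_13 - E_5
ΔE = -2.8982556 - (-19.5922080)
ΔE = 16.6940 eV

Since this is positive, energy must be absorbed (photon absorption).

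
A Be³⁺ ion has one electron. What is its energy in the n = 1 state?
-217.69120 eV

For hydrogen-like ions, the energy levels scale with Z²:
E_n = -13.6057 Z² / n² eV

For Be³⁺ (Z = 4) at n = 1:
E_1 = -13.6057 × 4² / 1²
E_1 = -13.6057 × 16 / 1
E_1 = -217.6912 / 1
E_1 = -217.69120 eV

The energy is 16 times more negative than hydrogen at the same n due to the stronger nuclear charge.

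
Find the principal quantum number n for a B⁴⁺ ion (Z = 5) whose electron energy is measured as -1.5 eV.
n = 15

The exact energy levels follow E_n = -13.6057 Z² / n² eV with Z = 5.

The measured value (-1.5 eV) is reported to only 2 significant figures, so we must test candidate n values and see which one matches to that precision.

Candidate energies:
  n = 13:  E = -13.6057 × 5² / 13² = -2.01268 eV
  n = 14:  E = -13.6057 × 5² / 14² = -1.73542 eV
  n = 15:  E = -13.6057 × 5² / 15² = -1.51174 eV  ← matches
  n = 16:  E = -13.6057 × 5² / 16² = -1.32868 eV
  n = 17:  E = -13.6057 × 5² / 17² = -1.17696 eV

Checking against the measurement of -1.5 eV (2 sig figs), only n = 15 agrees:
E_15 = -1.51174 eV, which rounds to -1.5 eV ✓

Therefore n = 15.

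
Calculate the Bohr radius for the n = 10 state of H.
5.2918 nm (or 52.9177 Å)

The Bohr radius formula is:
r_n = n² a₀ / Z

where a₀ = 0.0529177 nm is the Bohr radius.

For H (Z = 1) at n = 10:
r_10 = 10² × 0.0529177 nm / 1
r_10 = 100 × 0.0529177 nm / 1
r_10 = 5.29177 nm / 1
r_10 = 5.2918 nm

The electron orbits at approximately 5.2918 nm from the nucleus.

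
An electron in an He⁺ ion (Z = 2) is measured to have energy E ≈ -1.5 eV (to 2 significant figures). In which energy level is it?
n = 6

The exact energy levels follow E_n = -13.6057 Z² / n² eV with Z = 2.

The measured value (-1.5 eV) is reported to only 2 significant figures, so we must test candidate n values and see which one matches to that precision.

Candidate energies:
  n = 4:  E = -13.6057 × 2² / 4² = -3.40143 eV
  n = 5:  E = -13.6057 × 2² / 5² = -2.17691 eV
  n = 6:  E = -13.6057 × 2² / 6² = -1.51174 eV  ← matches
  n = 7:  E = -13.6057 × 2² / 7² = -1.11067 eV
  n = 8:  E = -13.6057 × 2² / 8² = -0.85036 eV

Checking against the measurement of -1.5 eV (2 sig figs), only n = 6 agrees:
E_6 = -1.51174 eV, which rounds to -1.5 eV ✓

Therefore n = 6.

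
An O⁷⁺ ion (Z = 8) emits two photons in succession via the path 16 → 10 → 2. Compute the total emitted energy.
214.28978 eV

The energy levels of O⁷⁺ are E_n = -13.6057 × 8² / n² eV.

First transition (16 → 10):
ΔE₁ = |E_10 - E_16|
ΔE₁ = |-8.70764800000 - (-3.40142500000)| = 5.30622300 eV

Second transition (10 → 2):
ΔE₂ = |E_2 - E_10|
ΔE₂ = |-217.69120000000 - (-8.70764800000)| = 208.98355200 eV

Total energy released:
E_total = ΔE₁ + ΔE₂ = 5.30622300 + 208.98355200 = 214.28978 eV

Note: This equals the direct transition 16 → 2: 214.28978 eV ✓
Energy is conserved regardless of the path taken.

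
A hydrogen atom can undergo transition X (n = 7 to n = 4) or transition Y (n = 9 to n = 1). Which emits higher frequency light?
9 → 1

Calculate the energy for each transition:

Transition 7 → 4:
ΔE₁ = |E_4 - E_7| = |-13.6057/4² - (-13.6057/7²)|
ΔE₁ = |-0.850356250 - (-0.277667347)| = 0.572689 eV

Transition 9 → 1:
ΔE₂ = |E_1 - E_9| = |-13.6057/1² - (-13.6057/9²)|
ΔE₂ = |-13.605700000 - (-0.167971605)| = 13.437728 eV

Since 13.437728 eV > 0.572689 eV, the transition 9 → 1 emits the more energetic photon.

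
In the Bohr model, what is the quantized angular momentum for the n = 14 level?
1.47640e-33 J·s (or 14ℏ)

In the Bohr model, angular momentum is quantized:
L = nℏ

where ℏ = h/(2π) = 1.0545718e-34 J·s

For n = 14:
L = 14 × 1.0545718e-34 J·s
L = 1.47640e-33 J·s

This can also be written as L = 14ℏ.
The angular momentum is an integer multiple of the reduced Planck constant.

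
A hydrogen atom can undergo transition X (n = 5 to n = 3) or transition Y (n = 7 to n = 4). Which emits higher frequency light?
5 → 3

Calculate the energy for each transition:

Transition 5 → 3:
ΔE₁ = |E_3 - E_5| = |-13.6057/3² - (-13.6057/5²)|
ΔE₁ = |-1.511744444 - (-0.544228000)| = 0.967516 eV

Transition 7 → 4:
ΔE₂ = |E_4 - E_7| = |-13.6057/4² - (-13.6057/7²)|
ΔE₂ = |-0.850356250 - (-0.277667347)| = 0.572689 eV

Since 0.967516 eV > 0.572689 eV, the transition 5 → 3 emits the more energetic photon.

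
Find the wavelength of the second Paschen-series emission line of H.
1281.46659 nm

The lines of a series are numbered from the longest wavelength (smallest ΔE) outward; the second line is the transition from n = n_f + 2 to n_f.
The Paschen series has all transitions ending at n_f = 3.

For H, the second line (β-line) is the jump from n = 5 to n = 3:
E_5 = -13.6057 / 5² = -0.54422800000 eV
E_3 = -13.6057 / 3² = -1.51174444444 eV
ΔE = E_5 - E_3 = 0.96751644444 eV

λ = hc/E = 1239.84 eV·nm / 0.96751644444 eV
λ = 1281.46659 nm

This is the β-line of the Paschen series in H.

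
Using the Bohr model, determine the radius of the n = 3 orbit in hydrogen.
0.476260 nm (or 4.762595 Å)

The Bohr radius formula is:
r_n = n² a₀ / Z

where a₀ = 0.052917721 nm is the Bohr radius.

For H (Z = 1) at n = 3:
r_3 = 3² × 0.052917721 nm / 1
r_3 = 9 × 0.052917721 nm / 1
r_3 = 0.4762595 nm / 1
r_3 = 0.476260 nm

The electron orbits at approximately 0.476260 nm from the nucleus.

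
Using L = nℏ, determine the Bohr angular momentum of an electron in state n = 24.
2.5310e-33 J·s (or 24ℏ)

In the Bohr model, angular momentum is quantized:
L = nℏ

where ℏ = h/(2π) = 1.054572e-34 J·s

For n = 24:
L = 24 × 1.054572e-34 J·s
L = 2.5310e-33 J·s

This can also be written as L = 24ℏ.
The angular momentum is an integer multiple of the reduced Planck constant.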